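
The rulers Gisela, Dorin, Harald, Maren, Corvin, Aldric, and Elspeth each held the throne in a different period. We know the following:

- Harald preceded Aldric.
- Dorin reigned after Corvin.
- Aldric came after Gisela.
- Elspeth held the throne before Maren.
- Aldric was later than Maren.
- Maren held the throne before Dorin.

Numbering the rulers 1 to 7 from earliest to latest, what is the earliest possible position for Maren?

Elspeth must come before Maren — 1 forced predecessor.
Nothing else is forced ahead of Maren, so their earliest slot is position 1 + 1 = 2.

2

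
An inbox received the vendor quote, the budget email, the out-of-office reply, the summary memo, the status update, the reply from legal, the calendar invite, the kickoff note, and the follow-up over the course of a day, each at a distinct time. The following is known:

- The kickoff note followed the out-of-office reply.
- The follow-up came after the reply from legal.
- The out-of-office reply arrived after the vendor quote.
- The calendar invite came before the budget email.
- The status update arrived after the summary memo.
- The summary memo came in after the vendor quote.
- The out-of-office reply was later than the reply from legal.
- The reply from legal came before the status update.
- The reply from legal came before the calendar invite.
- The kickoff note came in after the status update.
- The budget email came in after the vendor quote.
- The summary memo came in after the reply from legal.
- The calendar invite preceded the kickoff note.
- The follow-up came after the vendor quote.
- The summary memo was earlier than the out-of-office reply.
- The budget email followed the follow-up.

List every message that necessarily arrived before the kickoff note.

the calendar invite, the out-of-office reply, the reply from legal, the status update, the summary memo, the vendor quote

Directly stated before the kickoff note: the calendar invite, the out-of-office reply, and the status update.
The reply from legal reaches the kickoff note via the reply from legal → the status update → the kickoff note.
The summary memo reaches the kickoff note via the summary memo → the status update → the kickoff note.
The vendor quote reaches the kickoff note via the vendor quote → the out-of-office reply → the kickoff note.
No chain forces the budget email (or any of the others) ahead of the kickoff note.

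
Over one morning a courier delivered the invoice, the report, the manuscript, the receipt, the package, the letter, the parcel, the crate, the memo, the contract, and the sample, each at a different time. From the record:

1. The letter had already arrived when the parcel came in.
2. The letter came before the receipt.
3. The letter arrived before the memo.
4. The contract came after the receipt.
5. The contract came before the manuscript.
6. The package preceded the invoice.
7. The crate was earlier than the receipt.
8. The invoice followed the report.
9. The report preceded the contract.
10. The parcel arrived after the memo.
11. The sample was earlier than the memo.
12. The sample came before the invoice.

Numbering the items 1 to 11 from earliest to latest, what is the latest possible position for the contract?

The contract must come before the manuscript — 1 item forced after it.
Everything else can be placed before the contract in some valid order, so the contract can sit as late as position 11 − 1 = 10.

10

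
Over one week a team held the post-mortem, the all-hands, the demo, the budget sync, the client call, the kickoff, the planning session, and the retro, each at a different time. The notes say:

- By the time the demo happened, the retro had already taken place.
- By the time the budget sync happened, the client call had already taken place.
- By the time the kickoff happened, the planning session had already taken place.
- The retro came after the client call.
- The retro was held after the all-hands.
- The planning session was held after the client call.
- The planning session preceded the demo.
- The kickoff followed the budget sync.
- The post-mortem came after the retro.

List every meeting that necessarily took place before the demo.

the all-hands, the client call, the planning session, the retro

Directly stated before the demo: the planning session and the retro.
The all-hands reaches the demo via the all-hands → the retro → the demo.
The client call reaches the demo via the client call → the planning session → the demo.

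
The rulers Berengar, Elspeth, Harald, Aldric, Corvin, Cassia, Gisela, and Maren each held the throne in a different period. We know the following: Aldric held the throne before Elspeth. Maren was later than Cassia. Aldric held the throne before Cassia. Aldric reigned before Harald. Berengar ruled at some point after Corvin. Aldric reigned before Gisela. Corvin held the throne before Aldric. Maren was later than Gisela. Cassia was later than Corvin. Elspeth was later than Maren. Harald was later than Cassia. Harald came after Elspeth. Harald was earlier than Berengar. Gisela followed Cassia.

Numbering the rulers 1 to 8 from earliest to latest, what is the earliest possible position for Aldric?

2

Corvin must come before Aldric — 1 forced predecessor.
Nothing else is forced ahead of Aldric, so their earliest slot is position 1 + 1 = 2.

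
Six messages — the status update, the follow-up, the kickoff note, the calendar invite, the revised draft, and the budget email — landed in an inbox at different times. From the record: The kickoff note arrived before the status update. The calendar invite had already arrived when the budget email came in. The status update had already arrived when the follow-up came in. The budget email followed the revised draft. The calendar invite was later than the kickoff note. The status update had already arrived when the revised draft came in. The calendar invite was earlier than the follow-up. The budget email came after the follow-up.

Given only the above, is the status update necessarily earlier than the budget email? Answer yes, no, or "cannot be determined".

yes

Chain the constraints: the status update → the revised draft → the budget email. Each link is directly stated, so the status update comes before the budget email.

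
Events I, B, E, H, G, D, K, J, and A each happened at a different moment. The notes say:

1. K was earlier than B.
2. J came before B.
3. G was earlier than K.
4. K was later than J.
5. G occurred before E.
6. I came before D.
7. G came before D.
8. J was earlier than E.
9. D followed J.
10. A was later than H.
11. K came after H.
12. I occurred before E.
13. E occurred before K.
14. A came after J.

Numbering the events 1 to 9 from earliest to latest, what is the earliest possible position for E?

G, I, and J must all come before E — 3 forced predecessors.
Nothing else is forced ahead of E, so its earliest slot is position 3 + 1 = 4.

4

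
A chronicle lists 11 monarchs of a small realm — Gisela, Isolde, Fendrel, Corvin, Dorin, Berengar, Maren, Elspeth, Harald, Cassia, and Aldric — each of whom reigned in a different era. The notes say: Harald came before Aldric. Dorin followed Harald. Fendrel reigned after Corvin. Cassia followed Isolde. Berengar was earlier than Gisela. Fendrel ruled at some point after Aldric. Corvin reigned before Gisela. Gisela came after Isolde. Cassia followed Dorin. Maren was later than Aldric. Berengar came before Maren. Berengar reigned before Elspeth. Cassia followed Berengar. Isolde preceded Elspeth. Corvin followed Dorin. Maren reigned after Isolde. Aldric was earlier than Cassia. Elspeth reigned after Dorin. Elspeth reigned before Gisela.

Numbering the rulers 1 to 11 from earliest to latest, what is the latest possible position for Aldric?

8

Aldric must come before Cassia, Fendrel, and Maren — 3 rulers forced after them.
Everything else can be placed before Aldric in some valid order, so Aldric can sit as late as position 11 − 3 = 8.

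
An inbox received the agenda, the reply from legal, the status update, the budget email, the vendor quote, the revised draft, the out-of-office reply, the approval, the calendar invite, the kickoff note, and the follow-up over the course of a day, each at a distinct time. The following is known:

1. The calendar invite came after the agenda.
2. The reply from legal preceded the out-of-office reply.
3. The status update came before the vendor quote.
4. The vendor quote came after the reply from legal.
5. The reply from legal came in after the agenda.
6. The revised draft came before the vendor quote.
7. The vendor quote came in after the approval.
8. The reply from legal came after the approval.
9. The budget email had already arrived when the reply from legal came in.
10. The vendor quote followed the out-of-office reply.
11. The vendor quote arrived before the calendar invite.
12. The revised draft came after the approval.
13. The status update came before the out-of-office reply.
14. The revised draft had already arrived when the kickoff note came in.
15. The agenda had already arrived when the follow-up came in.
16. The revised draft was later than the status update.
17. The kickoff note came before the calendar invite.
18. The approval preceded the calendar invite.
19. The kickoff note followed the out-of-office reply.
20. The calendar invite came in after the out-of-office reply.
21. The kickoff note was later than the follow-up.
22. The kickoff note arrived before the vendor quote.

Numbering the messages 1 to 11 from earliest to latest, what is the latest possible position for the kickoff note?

The kickoff note must come before the calendar invite and the vendor quote — 2 messages forced after it.
Everything else can be placed before the kickoff note in some valid order, so the kickoff note can sit as late as position 11 − 2 = 9.

9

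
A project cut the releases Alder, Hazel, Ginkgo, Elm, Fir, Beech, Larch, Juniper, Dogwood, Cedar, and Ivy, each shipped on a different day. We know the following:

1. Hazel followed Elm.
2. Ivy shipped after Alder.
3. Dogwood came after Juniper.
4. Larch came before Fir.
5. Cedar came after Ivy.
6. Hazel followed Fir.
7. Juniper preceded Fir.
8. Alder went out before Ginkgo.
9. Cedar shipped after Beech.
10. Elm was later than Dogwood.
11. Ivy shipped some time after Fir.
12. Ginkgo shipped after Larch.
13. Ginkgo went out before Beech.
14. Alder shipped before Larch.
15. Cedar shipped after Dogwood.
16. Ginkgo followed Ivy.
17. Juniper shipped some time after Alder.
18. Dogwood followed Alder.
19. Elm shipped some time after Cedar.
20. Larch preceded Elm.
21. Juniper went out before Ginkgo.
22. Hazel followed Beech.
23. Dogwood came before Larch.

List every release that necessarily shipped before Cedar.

Directly stated before Cedar: Beech, Dogwood, and Ivy.
Alder reaches Cedar via Alder → Dogwood → Cedar.
Fir reaches Cedar via Fir → Ivy → Cedar.
Ginkgo reaches Cedar via Ginkgo → Beech → Cedar.
Likewise Juniper and Larch each reach Cedar by chaining the stated constraints.

Alder, Beech, Dogwood, Fir, Ginkgo, Ivy, Juniper, Larch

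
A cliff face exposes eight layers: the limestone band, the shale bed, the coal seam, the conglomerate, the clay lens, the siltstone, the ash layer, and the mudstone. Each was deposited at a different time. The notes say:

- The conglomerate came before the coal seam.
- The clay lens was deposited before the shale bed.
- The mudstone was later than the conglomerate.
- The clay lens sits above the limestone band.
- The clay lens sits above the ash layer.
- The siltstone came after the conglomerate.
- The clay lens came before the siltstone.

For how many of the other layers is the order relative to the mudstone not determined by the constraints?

6

Forced before the mudstone: the conglomerate.
That leaves the ash layer, the clay lens, the coal seam, the limestone band, the shale bed, and the siltstone with no forced order relative to the mudstone — 6.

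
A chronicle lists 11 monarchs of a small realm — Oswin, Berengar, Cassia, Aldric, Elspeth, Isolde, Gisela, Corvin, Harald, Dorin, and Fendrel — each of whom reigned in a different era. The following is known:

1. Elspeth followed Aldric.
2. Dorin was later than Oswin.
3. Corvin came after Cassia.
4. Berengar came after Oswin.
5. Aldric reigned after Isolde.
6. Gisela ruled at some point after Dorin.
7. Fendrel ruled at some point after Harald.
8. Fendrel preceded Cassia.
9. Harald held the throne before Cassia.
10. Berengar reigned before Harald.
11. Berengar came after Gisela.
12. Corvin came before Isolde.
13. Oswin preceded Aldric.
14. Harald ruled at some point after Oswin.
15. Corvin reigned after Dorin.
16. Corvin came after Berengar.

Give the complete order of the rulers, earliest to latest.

Oswin, Dorin, Gisela, Berengar, Harald, Fendrel, Cassia, Corvin, Isolde, Aldric, Elspeth

The constraints fix every adjacent pair, so only one ordering works:
Oswin → Dorin → Gisela → Berengar → Harald → Fendrel → Cassia → Corvin → Isolde → Aldric → Elspeth.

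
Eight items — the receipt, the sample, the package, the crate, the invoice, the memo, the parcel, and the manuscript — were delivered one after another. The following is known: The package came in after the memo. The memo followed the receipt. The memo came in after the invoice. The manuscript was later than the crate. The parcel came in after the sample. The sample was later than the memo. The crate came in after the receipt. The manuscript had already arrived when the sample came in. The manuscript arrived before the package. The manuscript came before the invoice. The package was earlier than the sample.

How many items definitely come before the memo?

Directly stated before the memo: the invoice and the receipt.
The crate reaches the memo via the crate → the manuscript → the invoice → the memo.
The manuscript reaches the memo via the manuscript → the invoice → the memo.
No chain forces the sample (or any of the others) ahead of the memo.
That's the crate, the invoice, the manuscript, and the receipt — 4 in all.

4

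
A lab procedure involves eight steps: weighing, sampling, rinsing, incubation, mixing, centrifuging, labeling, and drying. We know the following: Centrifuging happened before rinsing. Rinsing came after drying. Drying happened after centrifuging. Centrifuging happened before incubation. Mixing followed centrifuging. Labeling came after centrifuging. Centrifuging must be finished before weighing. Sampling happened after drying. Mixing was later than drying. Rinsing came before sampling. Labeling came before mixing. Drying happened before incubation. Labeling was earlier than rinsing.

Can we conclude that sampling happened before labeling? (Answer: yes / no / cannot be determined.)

Tracing the constraints gives labeling → rinsing → sampling, so labeling must come before sampling.
That means sampling cannot be before labeling.

no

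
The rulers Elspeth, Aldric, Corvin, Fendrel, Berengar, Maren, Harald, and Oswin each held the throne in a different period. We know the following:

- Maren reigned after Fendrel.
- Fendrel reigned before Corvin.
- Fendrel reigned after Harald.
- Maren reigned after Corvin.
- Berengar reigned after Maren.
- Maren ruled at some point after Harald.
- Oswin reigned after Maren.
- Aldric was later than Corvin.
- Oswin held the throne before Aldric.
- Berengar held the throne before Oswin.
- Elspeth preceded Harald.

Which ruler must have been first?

Elspeth

Elspeth has a chain of constraints placing them before every other ruler, so Elspeth must be first.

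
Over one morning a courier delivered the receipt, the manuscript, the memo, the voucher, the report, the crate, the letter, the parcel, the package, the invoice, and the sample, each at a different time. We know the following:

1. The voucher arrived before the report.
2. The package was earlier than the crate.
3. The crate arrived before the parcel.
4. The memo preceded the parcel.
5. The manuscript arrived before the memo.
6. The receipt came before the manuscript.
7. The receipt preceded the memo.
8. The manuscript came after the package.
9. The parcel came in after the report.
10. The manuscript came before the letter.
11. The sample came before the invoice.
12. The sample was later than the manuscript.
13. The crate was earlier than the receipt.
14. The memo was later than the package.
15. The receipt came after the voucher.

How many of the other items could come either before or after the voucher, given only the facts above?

Forced after the voucher: the invoice, the letter, the manuscript, the memo, the parcel, the receipt, the report, and the sample.
That leaves the crate and the package with no forced order relative to the voucher — 2.

2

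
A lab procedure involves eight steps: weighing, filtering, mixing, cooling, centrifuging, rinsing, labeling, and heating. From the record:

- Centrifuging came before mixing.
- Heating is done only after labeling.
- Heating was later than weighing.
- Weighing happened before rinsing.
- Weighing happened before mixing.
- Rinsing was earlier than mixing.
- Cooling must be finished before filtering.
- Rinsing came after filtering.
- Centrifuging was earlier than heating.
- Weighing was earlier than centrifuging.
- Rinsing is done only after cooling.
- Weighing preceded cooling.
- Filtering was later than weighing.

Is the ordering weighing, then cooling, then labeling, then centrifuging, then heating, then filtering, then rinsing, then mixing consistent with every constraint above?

yes

Check each stated constraint against the proposed order — e.g. weighing is ahead of rinsing; weighing is ahead of mixing. Every pair is in the required order; nothing is violated.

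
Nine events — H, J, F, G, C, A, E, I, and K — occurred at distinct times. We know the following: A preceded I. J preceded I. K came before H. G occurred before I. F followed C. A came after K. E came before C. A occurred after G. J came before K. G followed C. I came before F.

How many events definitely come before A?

Directly stated before A: G and K.
C reaches A via C → G → A.
E reaches A via E → C → G → A.
J reaches A via J → K → A.
No chain forces F (or any of the others) ahead of A.
That's C, E, G, J, and K — 5 in all.

5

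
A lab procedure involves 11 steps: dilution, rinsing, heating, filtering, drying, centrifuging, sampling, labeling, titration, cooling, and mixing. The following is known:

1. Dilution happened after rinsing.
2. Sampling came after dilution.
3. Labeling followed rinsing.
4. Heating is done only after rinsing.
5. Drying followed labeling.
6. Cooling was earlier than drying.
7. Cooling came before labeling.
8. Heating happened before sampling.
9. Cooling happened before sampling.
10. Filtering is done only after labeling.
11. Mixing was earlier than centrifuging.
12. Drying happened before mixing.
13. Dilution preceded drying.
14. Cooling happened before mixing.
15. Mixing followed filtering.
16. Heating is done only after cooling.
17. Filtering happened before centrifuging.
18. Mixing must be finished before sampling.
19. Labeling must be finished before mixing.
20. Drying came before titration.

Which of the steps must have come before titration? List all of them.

cooling, dilution, drying, labeling, rinsing

Directly stated before titration: drying.
Cooling reaches titration via cooling → drying → titration.
Dilution reaches titration via dilution → drying → titration.
Labeling reaches titration via labeling → drying → titration.
Likewise rinsing reaches titration by chaining the stated constraints.
No chain forces mixing (or any of the others) ahead of titration.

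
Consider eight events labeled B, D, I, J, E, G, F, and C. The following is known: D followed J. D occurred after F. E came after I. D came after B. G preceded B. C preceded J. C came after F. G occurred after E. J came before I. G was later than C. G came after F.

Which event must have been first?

F

F has a chain of constraints placing it before every other event, so F must be first.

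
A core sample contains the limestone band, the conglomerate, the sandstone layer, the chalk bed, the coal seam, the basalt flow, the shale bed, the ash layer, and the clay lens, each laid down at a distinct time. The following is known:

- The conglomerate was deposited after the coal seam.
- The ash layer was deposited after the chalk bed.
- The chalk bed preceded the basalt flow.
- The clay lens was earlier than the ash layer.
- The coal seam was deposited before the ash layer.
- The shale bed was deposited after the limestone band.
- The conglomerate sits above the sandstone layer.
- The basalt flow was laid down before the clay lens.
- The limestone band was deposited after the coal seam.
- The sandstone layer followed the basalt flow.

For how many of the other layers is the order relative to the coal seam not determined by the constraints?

4

Forced after the coal seam: the ash layer, the conglomerate, the limestone band, and the shale bed.
That leaves the basalt flow, the chalk bed, the clay lens, and the sandstone layer with no forced order relative to the coal seam — 4.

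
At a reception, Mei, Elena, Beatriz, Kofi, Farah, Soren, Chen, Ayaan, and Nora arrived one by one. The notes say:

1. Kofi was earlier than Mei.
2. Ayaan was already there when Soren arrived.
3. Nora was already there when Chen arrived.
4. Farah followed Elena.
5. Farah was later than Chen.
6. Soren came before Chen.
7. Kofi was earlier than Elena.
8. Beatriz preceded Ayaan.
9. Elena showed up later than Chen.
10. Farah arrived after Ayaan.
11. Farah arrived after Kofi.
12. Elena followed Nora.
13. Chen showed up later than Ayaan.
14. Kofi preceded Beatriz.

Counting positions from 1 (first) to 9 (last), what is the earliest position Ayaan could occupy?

3

Beatriz and Kofi must both come before Ayaan — 2 forced predecessors.
Nothing else is forced ahead of Ayaan, so their earliest slot is position 2 + 1 = 3.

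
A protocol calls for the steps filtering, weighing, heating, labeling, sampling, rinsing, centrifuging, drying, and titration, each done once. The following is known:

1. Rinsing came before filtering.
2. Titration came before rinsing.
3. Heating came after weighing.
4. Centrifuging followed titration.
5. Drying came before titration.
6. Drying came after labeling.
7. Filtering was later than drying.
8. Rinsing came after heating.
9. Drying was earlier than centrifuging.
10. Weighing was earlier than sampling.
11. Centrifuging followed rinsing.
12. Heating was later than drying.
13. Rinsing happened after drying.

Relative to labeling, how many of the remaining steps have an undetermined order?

Forced after labeling: centrifuging, drying, filtering, heating, rinsing, and titration.
That leaves sampling and weighing with no forced order relative to labeling — 2.

2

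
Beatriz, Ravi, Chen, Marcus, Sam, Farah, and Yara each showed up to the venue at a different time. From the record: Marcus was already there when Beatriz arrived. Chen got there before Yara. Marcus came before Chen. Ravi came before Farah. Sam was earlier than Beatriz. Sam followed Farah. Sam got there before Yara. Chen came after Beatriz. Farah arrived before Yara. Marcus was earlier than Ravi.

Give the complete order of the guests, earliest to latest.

The constraints fix every adjacent pair, so only one ordering works:
Marcus → Ravi → Farah → Sam → Beatriz → Chen → Yara.

Marcus, Ravi, Farah, Sam, Beatriz, Chen, Yara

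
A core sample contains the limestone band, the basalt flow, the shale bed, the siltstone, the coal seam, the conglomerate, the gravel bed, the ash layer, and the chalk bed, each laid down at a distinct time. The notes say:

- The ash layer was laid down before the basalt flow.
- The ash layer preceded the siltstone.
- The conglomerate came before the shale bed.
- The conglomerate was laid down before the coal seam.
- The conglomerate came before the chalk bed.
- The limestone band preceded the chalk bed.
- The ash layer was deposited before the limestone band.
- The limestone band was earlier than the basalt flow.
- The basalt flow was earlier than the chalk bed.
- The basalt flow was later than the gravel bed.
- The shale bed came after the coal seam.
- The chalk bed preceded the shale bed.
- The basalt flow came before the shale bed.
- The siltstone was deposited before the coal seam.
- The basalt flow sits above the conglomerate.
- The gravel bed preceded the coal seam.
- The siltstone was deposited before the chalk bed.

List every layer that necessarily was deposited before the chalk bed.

Directly stated before the chalk bed: the basalt flow, the conglomerate, the limestone band, and the siltstone.
The ash layer reaches the chalk bed via the ash layer → the limestone band → the chalk bed.
The gravel bed reaches the chalk bed via the gravel bed → the basalt flow → the chalk bed.

the ash layer, the basalt flow, the conglomerate, the gravel bed, the limestone band, the siltstone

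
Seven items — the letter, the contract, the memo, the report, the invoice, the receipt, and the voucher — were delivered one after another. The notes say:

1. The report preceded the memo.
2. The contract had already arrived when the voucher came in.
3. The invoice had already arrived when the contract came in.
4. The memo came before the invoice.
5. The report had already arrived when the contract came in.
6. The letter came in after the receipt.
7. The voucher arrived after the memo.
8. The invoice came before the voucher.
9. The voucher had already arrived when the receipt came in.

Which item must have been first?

the report

The report has a chain of constraints placing it before every other item, so the report must be first.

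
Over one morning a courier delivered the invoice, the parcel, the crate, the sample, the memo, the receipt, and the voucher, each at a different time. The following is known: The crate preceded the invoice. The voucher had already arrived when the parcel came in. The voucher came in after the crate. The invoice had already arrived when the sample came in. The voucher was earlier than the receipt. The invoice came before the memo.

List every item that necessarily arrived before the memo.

Directly stated before the memo: the invoice.
The crate reaches the memo via the crate → the invoice → the memo.

the crate, the invoice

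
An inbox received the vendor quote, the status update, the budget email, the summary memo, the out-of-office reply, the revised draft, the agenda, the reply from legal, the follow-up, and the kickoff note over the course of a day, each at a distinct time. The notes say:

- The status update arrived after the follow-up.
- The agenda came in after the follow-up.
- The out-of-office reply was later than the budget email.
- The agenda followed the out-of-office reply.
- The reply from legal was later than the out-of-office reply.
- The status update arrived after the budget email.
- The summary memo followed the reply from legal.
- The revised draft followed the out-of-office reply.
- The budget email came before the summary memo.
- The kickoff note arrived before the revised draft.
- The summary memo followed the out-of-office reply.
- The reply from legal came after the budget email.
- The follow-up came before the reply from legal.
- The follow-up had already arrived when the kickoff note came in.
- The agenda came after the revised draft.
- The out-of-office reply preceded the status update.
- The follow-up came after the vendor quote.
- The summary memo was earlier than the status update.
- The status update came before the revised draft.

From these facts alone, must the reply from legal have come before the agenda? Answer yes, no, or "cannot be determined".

yes

Chain the constraints: the reply from legal → the summary memo → the status update → the revised draft → the agenda. Each link is directly stated, so the reply from legal comes before the agenda.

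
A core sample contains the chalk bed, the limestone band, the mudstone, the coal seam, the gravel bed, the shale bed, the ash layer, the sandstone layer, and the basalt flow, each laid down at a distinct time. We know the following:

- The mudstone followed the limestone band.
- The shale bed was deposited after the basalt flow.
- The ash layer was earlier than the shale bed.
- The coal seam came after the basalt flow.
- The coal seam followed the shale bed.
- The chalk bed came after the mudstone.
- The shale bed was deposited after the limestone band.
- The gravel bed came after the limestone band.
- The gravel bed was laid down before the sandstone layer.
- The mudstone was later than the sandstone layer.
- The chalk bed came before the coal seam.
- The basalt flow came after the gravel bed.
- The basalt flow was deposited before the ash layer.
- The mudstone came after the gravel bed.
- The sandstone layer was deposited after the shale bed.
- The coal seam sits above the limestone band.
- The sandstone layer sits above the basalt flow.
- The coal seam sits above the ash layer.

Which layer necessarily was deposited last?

the coal seam

Every other layer has a chain of constraints placing it before the coal seam, so the coal seam is last.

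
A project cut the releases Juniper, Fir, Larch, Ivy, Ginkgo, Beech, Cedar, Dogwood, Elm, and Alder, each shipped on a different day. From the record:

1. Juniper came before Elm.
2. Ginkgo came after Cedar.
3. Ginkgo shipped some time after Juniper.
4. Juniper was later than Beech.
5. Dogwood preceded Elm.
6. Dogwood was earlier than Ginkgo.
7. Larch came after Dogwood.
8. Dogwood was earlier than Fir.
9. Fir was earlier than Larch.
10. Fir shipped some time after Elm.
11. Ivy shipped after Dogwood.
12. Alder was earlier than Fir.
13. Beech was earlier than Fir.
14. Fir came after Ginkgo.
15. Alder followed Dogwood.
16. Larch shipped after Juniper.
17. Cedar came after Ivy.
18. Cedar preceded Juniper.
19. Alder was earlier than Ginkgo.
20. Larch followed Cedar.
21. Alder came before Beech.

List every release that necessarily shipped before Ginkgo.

Alder, Beech, Cedar, Dogwood, Ivy, Juniper

Directly stated before Ginkgo: Alder, Cedar, Dogwood, and Juniper.
Beech reaches Ginkgo via Beech → Juniper → Ginkgo.
Ivy reaches Ginkgo via Ivy → Cedar → Ginkgo.
No chain forces Larch (or any of the others) ahead of Ginkgo.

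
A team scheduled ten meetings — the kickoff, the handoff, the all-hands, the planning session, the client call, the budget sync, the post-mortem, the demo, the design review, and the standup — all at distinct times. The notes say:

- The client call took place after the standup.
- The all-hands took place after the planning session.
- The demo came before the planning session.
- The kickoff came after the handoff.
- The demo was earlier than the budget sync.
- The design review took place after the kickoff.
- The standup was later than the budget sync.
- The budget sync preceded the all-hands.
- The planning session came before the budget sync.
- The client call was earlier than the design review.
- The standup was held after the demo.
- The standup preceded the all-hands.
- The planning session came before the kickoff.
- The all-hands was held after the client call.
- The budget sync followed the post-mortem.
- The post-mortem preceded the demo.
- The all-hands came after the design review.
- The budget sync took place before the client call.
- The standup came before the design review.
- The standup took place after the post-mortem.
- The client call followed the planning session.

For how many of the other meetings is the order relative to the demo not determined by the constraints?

1

Forced before the demo: the post-mortem; forced after the demo: the all-hands, the budget sync, the client call, the design review, the kickoff, the planning session, and the standup.
That leaves the handoff with no forced order relative to the demo — 1.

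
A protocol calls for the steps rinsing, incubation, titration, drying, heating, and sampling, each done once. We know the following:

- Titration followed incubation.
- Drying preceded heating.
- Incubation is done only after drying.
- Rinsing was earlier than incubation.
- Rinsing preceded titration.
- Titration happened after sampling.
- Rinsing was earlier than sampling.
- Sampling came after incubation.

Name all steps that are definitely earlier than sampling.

Directly stated before sampling: incubation and rinsing.
Drying reaches sampling via drying → incubation → sampling.

drying, incubation, rinsing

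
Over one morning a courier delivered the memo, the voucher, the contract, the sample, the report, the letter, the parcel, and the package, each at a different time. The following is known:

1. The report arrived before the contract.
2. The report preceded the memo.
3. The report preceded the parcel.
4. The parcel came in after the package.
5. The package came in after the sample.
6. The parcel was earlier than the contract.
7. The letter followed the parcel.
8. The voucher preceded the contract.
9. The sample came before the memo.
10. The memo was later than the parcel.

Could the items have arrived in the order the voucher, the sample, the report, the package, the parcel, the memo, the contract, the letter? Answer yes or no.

Check each stated constraint against the proposed order — e.g. the report is ahead of the contract; the voucher is ahead of the contract. Every pair is in the required order; nothing is violated.

yes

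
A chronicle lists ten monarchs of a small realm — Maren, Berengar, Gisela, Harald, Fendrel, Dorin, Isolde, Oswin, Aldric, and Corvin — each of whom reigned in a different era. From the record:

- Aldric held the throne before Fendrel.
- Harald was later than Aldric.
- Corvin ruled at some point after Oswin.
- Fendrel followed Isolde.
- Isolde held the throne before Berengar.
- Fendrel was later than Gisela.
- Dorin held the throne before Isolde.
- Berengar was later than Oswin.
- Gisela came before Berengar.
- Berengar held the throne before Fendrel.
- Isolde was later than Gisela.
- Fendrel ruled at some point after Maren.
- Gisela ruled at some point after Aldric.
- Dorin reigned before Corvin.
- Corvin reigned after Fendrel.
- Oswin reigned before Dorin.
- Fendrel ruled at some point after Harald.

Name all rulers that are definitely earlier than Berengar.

Aldric, Dorin, Gisela, Isolde, Oswin

Directly stated before Berengar: Gisela, Isolde, and Oswin.
Aldric reaches Berengar via Aldric → Gisela → Berengar.
Dorin reaches Berengar via Dorin → Isolde → Berengar.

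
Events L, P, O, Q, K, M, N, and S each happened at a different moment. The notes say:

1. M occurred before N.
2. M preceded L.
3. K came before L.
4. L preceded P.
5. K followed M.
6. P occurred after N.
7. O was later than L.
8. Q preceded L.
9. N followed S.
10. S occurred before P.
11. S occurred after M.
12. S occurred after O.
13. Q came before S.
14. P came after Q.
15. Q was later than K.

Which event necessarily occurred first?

M

M has a chain of constraints placing it before every other event, so M must be first.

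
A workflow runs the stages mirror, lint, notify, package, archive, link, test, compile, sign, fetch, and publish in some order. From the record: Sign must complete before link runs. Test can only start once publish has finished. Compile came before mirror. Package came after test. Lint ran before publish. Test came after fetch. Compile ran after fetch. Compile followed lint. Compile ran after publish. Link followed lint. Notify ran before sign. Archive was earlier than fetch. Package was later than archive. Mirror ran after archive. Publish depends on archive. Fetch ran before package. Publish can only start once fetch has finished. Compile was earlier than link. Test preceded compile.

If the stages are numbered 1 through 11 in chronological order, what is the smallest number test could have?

5

Archive, fetch, lint, and publish must all come before test — 4 forced predecessors.
Nothing else is forced ahead of test, so its earliest slot is position 4 + 1 = 5.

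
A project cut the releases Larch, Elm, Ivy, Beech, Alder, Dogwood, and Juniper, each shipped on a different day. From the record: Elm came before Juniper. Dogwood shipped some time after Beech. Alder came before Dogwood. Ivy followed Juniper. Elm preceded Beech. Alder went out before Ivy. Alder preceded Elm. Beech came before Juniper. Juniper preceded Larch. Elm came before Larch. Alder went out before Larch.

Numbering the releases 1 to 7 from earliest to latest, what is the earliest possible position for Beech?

3

Alder and Elm must both come before Beech — 2 forced predecessors.
Nothing else is forced ahead of Beech, so its earliest slot is position 2 + 1 = 3.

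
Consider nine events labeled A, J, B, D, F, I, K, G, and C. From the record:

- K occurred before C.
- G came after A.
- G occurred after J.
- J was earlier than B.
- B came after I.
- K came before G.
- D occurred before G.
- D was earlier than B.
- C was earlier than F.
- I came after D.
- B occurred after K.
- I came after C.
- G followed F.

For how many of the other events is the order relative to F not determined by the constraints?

5

Forced before F: C and K; forced after F: G.
That leaves A, B, D, I, and J with no forced order relative to F — 5.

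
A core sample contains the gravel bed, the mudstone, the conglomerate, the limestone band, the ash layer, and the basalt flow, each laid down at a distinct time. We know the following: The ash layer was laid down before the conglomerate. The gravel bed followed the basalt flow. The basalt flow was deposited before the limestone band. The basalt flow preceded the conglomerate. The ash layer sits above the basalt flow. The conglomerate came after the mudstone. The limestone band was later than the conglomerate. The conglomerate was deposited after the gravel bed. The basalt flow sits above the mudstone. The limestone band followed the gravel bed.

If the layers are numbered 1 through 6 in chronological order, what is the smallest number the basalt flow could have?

2

The mudstone must come before the basalt flow — 1 forced predecessor.
Nothing else is forced ahead of the basalt flow, so its earliest slot is position 1 + 1 = 2.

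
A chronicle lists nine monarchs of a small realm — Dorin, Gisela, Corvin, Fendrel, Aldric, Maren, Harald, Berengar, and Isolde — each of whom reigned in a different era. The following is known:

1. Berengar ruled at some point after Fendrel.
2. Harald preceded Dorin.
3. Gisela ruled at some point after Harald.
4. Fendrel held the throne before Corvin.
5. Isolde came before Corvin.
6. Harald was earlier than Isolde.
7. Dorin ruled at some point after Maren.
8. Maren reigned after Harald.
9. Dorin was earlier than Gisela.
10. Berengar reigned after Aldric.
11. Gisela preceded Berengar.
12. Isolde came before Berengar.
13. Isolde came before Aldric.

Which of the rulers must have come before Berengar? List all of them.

Directly stated before Berengar: Aldric, Fendrel, Gisela, and Isolde.
Dorin reaches Berengar via Dorin → Gisela → Berengar.
Harald reaches Berengar via Harald → Isolde → Berengar.
Maren reaches Berengar via Maren → Dorin → Gisela → Berengar.

Aldric, Dorin, Fendrel, Gisela, Harald, Isolde, Maren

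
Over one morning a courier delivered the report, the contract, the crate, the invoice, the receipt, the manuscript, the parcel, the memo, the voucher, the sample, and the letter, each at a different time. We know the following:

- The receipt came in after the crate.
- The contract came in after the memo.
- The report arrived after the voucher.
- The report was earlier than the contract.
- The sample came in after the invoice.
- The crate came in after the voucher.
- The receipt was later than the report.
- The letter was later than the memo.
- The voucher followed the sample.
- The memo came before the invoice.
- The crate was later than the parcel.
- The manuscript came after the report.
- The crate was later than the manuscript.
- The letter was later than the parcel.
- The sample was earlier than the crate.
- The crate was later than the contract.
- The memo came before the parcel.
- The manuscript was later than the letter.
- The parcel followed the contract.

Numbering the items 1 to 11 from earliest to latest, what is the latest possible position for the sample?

The sample must come before the contract, the crate, the letter, the manuscript, the parcel, the receipt, the report, and the voucher — 8 items forced after it.
Everything else can be placed before the sample in some valid order, so the sample can sit as late as position 11 − 8 = 3.

3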